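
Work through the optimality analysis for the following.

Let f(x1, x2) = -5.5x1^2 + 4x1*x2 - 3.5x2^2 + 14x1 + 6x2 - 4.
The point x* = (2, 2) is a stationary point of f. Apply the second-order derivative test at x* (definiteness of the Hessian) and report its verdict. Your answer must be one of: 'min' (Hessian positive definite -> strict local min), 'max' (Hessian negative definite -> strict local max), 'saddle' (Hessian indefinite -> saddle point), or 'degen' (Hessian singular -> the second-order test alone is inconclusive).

Compute the Hessian H = grad^2 f:
  H = [[-11, 4], [4, -7]]
Verify stationarity: grad f(x*) = H x* + g = (0, 0).
Eigenvalues of H: -13.4721, -4.5279.
Both eigenvalues < 0, so H is negative definite -> x* is a strict local max.

max


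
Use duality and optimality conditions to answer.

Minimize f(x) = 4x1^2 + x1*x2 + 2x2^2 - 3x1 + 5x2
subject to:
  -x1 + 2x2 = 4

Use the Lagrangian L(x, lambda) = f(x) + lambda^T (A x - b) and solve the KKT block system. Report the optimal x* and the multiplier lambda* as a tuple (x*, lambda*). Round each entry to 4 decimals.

Form the Lagrangian:
  L(x, lambda) = (1/2) x^T Q x + c^T x + lambda^T (A x - b)
Stationarity (grad_x L = 0): Q x + c + A^T lambda = 0.
Primal feasibility: A x = b.

This gives the KKT block system:
  [ Q   A^T ] [ x     ]   [-c ]
  [ A    0  ] [ lambda ] = [ b ]

Solving the linear system:
  x*      = (-0.55, 1.725)
  lambda* = (-5.675)
  f(x*)   = 16.4875

x* = (-0.55, 1.725), lambda* = (-5.675)


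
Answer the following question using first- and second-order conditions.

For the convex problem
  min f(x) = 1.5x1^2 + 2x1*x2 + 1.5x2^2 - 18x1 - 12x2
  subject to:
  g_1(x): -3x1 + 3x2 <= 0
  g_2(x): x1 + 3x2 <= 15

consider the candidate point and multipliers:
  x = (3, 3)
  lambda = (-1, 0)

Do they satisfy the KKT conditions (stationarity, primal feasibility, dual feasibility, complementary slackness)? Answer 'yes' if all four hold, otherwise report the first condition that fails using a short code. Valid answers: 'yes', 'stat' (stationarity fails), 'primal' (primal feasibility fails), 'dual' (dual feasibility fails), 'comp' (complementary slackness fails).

Gradient of f: grad f(x) = Q x + c = (-3, 3)
Constraint values g_i(x) = a_i^T x - b_i:
  g_1((3, 3)) = 0
  g_2((3, 3)) = -3
Stationarity residual: grad f(x) + sum_i lambda_i a_i = (0, 0)
  -> stationarity OK
Primal feasibility (all g_i <= 0): OK
Dual feasibility (all lambda_i >= 0): FAILS
Complementary slackness (lambda_i * g_i(x) = 0 for all i): OK

Verdict: the first failing condition is dual_feasibility -> dual.

dual


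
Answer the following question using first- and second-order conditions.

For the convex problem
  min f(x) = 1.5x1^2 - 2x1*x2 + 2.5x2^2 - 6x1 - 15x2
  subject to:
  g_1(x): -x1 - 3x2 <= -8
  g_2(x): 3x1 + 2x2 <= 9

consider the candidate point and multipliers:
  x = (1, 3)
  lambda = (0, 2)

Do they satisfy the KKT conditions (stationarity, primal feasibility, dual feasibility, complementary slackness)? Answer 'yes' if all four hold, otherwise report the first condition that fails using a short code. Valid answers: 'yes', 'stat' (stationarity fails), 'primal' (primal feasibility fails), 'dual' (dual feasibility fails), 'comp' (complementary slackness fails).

Gradient of f: grad f(x) = Q x + c = (-9, -2)
Constraint values g_i(x) = a_i^T x - b_i:
  g_1((1, 3)) = -2
  g_2((1, 3)) = 0
Stationarity residual: grad f(x) + sum_i lambda_i a_i = (-3, 2)
  -> stationarity FAILS
Primal feasibility (all g_i <= 0): OK
Dual feasibility (all lambda_i >= 0): OK
Complementary slackness (lambda_i * g_i(x) = 0 for all i): OK

Verdict: the first failing condition is stationarity -> stat.

stat


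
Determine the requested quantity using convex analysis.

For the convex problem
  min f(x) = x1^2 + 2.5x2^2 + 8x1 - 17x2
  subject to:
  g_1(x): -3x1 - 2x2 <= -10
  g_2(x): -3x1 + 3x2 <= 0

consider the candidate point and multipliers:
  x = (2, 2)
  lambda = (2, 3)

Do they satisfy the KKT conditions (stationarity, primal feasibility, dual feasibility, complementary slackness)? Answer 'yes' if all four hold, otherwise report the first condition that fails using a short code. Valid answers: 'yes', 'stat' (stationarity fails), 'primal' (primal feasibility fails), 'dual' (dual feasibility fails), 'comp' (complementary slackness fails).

Gradient of f: grad f(x) = Q x + c = (12, -7)
Constraint values g_i(x) = a_i^T x - b_i:
  g_1((2, 2)) = 0
  g_2((2, 2)) = 0
Stationarity residual: grad f(x) + sum_i lambda_i a_i = (-3, -2)
  -> stationarity FAILS
Primal feasibility (all g_i <= 0): OK
Dual feasibility (all lambda_i >= 0): OK
Complementary slackness (lambda_i * g_i(x) = 0 for all i): OK

Verdict: the first failing condition is stationarity -> stat.

stat


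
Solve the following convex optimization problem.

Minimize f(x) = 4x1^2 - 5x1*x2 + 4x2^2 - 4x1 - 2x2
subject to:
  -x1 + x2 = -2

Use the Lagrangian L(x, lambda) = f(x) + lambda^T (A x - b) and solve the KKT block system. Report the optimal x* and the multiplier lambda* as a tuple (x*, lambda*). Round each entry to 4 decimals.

Form the Lagrangian:
  L(x, lambda) = (1/2) x^T Q x + c^T x + lambda^T (A x - b)
Stationarity (grad_x L = 0): Q x + c + A^T lambda = 0.
Primal feasibility: A x = b.

This gives the KKT block system:
  [ Q   A^T ] [ x     ]   [-c ]
  [ A    0  ] [ lambda ] = [ b ]

Solving the linear system:
  x*      = (2, 0)
  lambda* = (12)
  f(x*)   = 8

x* = (2, 0), lambda* = (12)


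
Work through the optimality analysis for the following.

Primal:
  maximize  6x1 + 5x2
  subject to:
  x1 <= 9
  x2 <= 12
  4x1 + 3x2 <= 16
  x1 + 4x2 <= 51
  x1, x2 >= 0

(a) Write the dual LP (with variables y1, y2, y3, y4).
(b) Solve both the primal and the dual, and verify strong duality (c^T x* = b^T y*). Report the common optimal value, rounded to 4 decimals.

The standard primal-dual pair for 'max c^T x s.t. A x <= b, x >= 0' is:
  Dual:  min b^T y  s.t.  A^T y >= c,  y >= 0.

So the dual LP is:
  minimize  9y1 + 12y2 + 16y3 + 51y4
  subject to:
    y1 + 4y3 + y4 >= 6
    y2 + 3y3 + 4y4 >= 5
    y1, y2, y3, y4 >= 0

Solving the primal: x* = (0, 5.3333).
  primal value c^T x* = 26.6667.
Solving the dual: y* = (0, 0, 1.6667, 0).
  dual value b^T y* = 26.6667.
Strong duality: c^T x* = b^T y*. Confirmed.

26.6667


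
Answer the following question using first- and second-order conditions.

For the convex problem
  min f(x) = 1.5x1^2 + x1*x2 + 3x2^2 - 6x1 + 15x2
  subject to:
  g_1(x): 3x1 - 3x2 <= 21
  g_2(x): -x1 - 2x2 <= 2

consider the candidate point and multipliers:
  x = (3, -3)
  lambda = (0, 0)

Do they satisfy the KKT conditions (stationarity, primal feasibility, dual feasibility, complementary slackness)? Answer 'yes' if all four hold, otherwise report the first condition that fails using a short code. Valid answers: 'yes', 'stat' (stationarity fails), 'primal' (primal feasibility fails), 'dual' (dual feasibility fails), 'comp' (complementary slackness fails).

Gradient of f: grad f(x) = Q x + c = (0, 0)
Constraint values g_i(x) = a_i^T x - b_i:
  g_1((3, -3)) = -3
  g_2((3, -3)) = 1
Stationarity residual: grad f(x) + sum_i lambda_i a_i = (0, 0)
  -> stationarity OK
Primal feasibility (all g_i <= 0): FAILS
Dual feasibility (all lambda_i >= 0): OK
Complementary slackness (lambda_i * g_i(x) = 0 for all i): OK

Verdict: the first failing condition is primal_feasibility -> primal.

primal


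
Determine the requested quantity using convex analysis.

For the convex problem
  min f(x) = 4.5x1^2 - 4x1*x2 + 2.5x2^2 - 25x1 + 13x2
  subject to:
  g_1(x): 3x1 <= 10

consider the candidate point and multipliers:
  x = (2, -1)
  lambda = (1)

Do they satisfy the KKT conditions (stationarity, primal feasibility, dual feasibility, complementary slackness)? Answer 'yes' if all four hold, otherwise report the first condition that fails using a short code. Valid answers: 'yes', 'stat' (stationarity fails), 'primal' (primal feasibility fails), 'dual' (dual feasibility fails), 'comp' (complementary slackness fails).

Gradient of f: grad f(x) = Q x + c = (-3, 0)
Constraint values g_i(x) = a_i^T x - b_i:
  g_1((2, -1)) = -4
Stationarity residual: grad f(x) + sum_i lambda_i a_i = (0, 0)
  -> stationarity OK
Primal feasibility (all g_i <= 0): OK
Dual feasibility (all lambda_i >= 0): OK
Complementary slackness (lambda_i * g_i(x) = 0 for all i): FAILS

Verdict: the first failing condition is complementary_slackness -> comp.

comp


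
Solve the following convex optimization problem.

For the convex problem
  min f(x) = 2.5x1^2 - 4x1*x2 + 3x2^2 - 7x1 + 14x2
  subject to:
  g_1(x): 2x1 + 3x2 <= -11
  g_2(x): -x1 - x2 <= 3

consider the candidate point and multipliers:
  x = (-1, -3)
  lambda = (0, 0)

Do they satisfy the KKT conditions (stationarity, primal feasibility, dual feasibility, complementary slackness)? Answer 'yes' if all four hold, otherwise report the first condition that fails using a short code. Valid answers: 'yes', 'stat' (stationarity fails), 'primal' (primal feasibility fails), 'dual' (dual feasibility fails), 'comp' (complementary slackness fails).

Gradient of f: grad f(x) = Q x + c = (0, 0)
Constraint values g_i(x) = a_i^T x - b_i:
  g_1((-1, -3)) = 0
  g_2((-1, -3)) = 1
Stationarity residual: grad f(x) + sum_i lambda_i a_i = (0, 0)
  -> stationarity OK
Primal feasibility (all g_i <= 0): FAILS
Dual feasibility (all lambda_i >= 0): OK
Complementary slackness (lambda_i * g_i(x) = 0 for all i): OK

Verdict: the first failing condition is primal_feasibility -> primal.

primal


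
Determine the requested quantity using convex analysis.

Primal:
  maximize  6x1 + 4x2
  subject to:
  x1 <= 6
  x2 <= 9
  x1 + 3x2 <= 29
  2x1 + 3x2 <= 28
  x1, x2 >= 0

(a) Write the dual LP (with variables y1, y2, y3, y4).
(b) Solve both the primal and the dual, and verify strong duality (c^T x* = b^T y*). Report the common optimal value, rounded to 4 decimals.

The standard primal-dual pair for 'max c^T x s.t. A x <= b, x >= 0' is:
  Dual:  min b^T y  s.t.  A^T y >= c,  y >= 0.

So the dual LP is:
  minimize  6y1 + 9y2 + 29y3 + 28y4
  subject to:
    y1 + y3 + 2y4 >= 6
    y2 + 3y3 + 3y4 >= 4
    y1, y2, y3, y4 >= 0

Solving the primal: x* = (6, 5.3333).
  primal value c^T x* = 57.3333.
Solving the dual: y* = (3.3333, 0, 0, 1.3333).
  dual value b^T y* = 57.3333.
Strong duality: c^T x* = b^T y*. Confirmed.

57.3333


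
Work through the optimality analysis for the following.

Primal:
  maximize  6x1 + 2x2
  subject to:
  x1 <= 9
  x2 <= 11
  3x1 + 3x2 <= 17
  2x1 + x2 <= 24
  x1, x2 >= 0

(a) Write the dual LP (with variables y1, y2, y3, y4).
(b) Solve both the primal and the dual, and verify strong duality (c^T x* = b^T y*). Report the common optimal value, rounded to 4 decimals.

The standard primal-dual pair for 'max c^T x s.t. A x <= b, x >= 0' is:
  Dual:  min b^T y  s.t.  A^T y >= c,  y >= 0.

So the dual LP is:
  minimize  9y1 + 11y2 + 17y3 + 24y4
  subject to:
    y1 + 3y3 + 2y4 >= 6
    y2 + 3y3 + y4 >= 2
    y1, y2, y3, y4 >= 0

Solving the primal: x* = (5.6667, 0).
  primal value c^T x* = 34.
Solving the dual: y* = (0, 0, 2, 0).
  dual value b^T y* = 34.
Strong duality: c^T x* = b^T y*. Confirmed.

34


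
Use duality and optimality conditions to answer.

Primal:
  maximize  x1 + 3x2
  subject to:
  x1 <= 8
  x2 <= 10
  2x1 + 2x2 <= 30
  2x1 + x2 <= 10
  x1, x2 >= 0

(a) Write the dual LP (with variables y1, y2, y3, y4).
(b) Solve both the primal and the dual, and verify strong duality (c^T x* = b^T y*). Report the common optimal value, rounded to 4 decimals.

The standard primal-dual pair for 'max c^T x s.t. A x <= b, x >= 0' is:
  Dual:  min b^T y  s.t.  A^T y >= c,  y >= 0.

So the dual LP is:
  minimize  8y1 + 10y2 + 30y3 + 10y4
  subject to:
    y1 + 2y3 + 2y4 >= 1
    y2 + 2y3 + y4 >= 3
    y1, y2, y3, y4 >= 0

Solving the primal: x* = (0, 10).
  primal value c^T x* = 30.
Solving the dual: y* = (0, 2.5, 0, 0.5).
  dual value b^T y* = 30.
Strong duality: c^T x* = b^T y*. Confirmed.

30


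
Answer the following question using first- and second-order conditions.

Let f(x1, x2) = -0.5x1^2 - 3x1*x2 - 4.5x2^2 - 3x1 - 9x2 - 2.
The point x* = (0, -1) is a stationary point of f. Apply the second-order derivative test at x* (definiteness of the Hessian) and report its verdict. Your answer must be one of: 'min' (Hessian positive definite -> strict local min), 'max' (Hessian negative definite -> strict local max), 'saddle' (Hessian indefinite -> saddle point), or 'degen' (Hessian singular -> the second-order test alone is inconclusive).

Compute the Hessian H = grad^2 f:
  H = [[-1, -3], [-3, -9]]
Verify stationarity: grad f(x*) = H x* + g = (0, 0).
Eigenvalues of H: -10, 0.
H has a zero eigenvalue (singular; negative semidefinite but not definite), so H is neither positive definite, negative definite, nor indefinite. The second-order test alone is inconclusive -> degen.
(Indeed, f is constant along the null direction of H through x*, so x* is not a strict local extremum.)

degen


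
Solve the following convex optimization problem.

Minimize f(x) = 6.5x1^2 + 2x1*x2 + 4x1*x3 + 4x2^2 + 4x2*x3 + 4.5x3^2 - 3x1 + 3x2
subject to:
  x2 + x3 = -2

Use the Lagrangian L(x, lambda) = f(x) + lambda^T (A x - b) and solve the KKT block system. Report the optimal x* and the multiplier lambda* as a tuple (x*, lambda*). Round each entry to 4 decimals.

Form the Lagrangian:
  L(x, lambda) = (1/2) x^T Q x + c^T x + lambda^T (A x - b)
Stationarity (grad_x L = 0): Q x + c + A^T lambda = 0.
Primal feasibility: A x = b.

This gives the KKT block system:
  [ Q   A^T ] [ x     ]   [-c ]
  [ A    0  ] [ lambda ] = [ b ]

Solving the linear system:
  x*      = (0.646, -1.3009, -0.6991)
  lambda* = (8.9115)
  f(x*)   = 5.9912

x* = (0.646, -1.3009, -0.6991), lambda* = (8.9115)


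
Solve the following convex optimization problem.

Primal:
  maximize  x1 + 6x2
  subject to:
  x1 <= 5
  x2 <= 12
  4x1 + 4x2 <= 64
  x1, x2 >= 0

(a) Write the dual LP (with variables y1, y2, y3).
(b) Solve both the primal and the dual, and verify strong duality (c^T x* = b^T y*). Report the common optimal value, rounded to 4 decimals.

The standard primal-dual pair for 'max c^T x s.t. A x <= b, x >= 0' is:
  Dual:  min b^T y  s.t.  A^T y >= c,  y >= 0.

So the dual LP is:
  minimize  5y1 + 12y2 + 64y3
  subject to:
    y1 + 4y3 >= 1
    y2 + 4y3 >= 6
    y1, y2, y3 >= 0

Solving the primal: x* = (4, 12).
  primal value c^T x* = 76.
Solving the dual: y* = (0, 5, 0.25).
  dual value b^T y* = 76.
Strong duality: c^T x* = b^T y*. Confirmed.

76


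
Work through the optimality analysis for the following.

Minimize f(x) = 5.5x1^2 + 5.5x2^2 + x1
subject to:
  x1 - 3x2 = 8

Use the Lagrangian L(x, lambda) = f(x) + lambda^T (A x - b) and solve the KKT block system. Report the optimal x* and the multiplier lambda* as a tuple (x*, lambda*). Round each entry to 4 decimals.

Form the Lagrangian:
  L(x, lambda) = (1/2) x^T Q x + c^T x + lambda^T (A x - b)
Stationarity (grad_x L = 0): Q x + c + A^T lambda = 0.
Primal feasibility: A x = b.

This gives the KKT block system:
  [ Q   A^T ] [ x     ]   [-c ]
  [ A    0  ] [ lambda ] = [ b ]

Solving the linear system:
  x*      = (0.7182, -2.4273)
  lambda* = (-8.9)
  f(x*)   = 35.9591

x* = (0.7182, -2.4273), lambda* = (-8.9)


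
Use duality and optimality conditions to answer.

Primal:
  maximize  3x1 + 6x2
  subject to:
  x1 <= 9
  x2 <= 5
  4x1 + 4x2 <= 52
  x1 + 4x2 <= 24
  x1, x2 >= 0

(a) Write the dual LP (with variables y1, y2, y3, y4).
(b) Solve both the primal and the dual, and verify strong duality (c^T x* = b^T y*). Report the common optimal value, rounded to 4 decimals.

The standard primal-dual pair for 'max c^T x s.t. A x <= b, x >= 0' is:
  Dual:  min b^T y  s.t.  A^T y >= c,  y >= 0.

So the dual LP is:
  minimize  9y1 + 5y2 + 52y3 + 24y4
  subject to:
    y1 + 4y3 + y4 >= 3
    y2 + 4y3 + 4y4 >= 6
    y1, y2, y3, y4 >= 0

Solving the primal: x* = (9, 3.75).
  primal value c^T x* = 49.5.
Solving the dual: y* = (1.5, 0, 0, 1.5).
  dual value b^T y* = 49.5.
Strong duality: c^T x* = b^T y*. Confirmed.

49.5


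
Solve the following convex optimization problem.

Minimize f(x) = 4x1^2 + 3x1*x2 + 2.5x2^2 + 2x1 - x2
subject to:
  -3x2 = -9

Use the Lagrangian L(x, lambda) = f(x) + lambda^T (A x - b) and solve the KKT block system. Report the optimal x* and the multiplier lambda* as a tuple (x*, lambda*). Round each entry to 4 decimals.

Form the Lagrangian:
  L(x, lambda) = (1/2) x^T Q x + c^T x + lambda^T (A x - b)
Stationarity (grad_x L = 0): Q x + c + A^T lambda = 0.
Primal feasibility: A x = b.

This gives the KKT block system:
  [ Q   A^T ] [ x     ]   [-c ]
  [ A    0  ] [ lambda ] = [ b ]

Solving the linear system:
  x*      = (-1.375, 3)
  lambda* = (3.2917)
  f(x*)   = 11.9375

x* = (-1.375, 3), lambda* = (3.2917)


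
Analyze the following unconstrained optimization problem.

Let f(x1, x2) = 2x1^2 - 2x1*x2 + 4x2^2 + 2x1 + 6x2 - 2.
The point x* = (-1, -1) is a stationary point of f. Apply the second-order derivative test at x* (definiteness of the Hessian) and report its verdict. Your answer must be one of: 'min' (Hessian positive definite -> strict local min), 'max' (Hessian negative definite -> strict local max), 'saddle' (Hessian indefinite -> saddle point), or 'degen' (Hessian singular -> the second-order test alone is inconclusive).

Compute the Hessian H = grad^2 f:
  H = [[4, -2], [-2, 8]]
Verify stationarity: grad f(x*) = H x* + g = (0, 0).
Eigenvalues of H: 3.1716, 8.8284.
Both eigenvalues > 0, so H is positive definite -> x* is a strict local min.

min


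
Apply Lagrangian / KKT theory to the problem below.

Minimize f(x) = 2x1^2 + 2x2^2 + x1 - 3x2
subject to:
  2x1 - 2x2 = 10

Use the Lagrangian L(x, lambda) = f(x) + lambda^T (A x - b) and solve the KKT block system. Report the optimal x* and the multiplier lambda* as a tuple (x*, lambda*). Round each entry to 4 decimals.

Form the Lagrangian:
  L(x, lambda) = (1/2) x^T Q x + c^T x + lambda^T (A x - b)
Stationarity (grad_x L = 0): Q x + c + A^T lambda = 0.
Primal feasibility: A x = b.

This gives the KKT block system:
  [ Q   A^T ] [ x     ]   [-c ]
  [ A    0  ] [ lambda ] = [ b ]

Solving the linear system:
  x*      = (2.75, -2.25)
  lambda* = (-6)
  f(x*)   = 34.75

x* = (2.75, -2.25), lambda* = (-6)


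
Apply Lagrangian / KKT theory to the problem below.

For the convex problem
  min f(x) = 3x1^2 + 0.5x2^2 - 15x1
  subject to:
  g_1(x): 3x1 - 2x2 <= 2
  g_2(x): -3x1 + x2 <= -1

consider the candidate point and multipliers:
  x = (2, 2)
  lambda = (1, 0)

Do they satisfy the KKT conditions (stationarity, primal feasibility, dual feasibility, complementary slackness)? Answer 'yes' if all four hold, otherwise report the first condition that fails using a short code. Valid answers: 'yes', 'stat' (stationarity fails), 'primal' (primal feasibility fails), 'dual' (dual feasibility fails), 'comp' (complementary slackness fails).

Gradient of f: grad f(x) = Q x + c = (-3, 2)
Constraint values g_i(x) = a_i^T x - b_i:
  g_1((2, 2)) = 0
  g_2((2, 2)) = -3
Stationarity residual: grad f(x) + sum_i lambda_i a_i = (0, 0)
  -> stationarity OK
Primal feasibility (all g_i <= 0): OK
Dual feasibility (all lambda_i >= 0): OK
Complementary slackness (lambda_i * g_i(x) = 0 for all i): OK

Verdict: yes, KKT holds.

yes


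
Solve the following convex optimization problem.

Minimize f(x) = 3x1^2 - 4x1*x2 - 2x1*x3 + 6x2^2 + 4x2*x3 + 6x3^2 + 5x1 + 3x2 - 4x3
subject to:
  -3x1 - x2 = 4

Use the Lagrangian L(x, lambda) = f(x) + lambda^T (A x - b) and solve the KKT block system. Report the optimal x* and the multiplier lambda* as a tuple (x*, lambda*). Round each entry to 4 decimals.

Form the Lagrangian:
  L(x, lambda) = (1/2) x^T Q x + c^T x + lambda^T (A x - b)
Stationarity (grad_x L = 0): Q x + c + A^T lambda = 0.
Primal feasibility: A x = b.

This gives the KKT block system:
  [ Q   A^T ] [ x     ]   [-c ]
  [ A    0  ] [ lambda ] = [ b ]

Solving the linear system:
  x*      = (-1.0904, -0.7288, 0.3945)
  lambda* = (0.1945)
  f(x*)   = -4.9973

x* = (-1.0904, -0.7288, 0.3945), lambda* = (0.1945)


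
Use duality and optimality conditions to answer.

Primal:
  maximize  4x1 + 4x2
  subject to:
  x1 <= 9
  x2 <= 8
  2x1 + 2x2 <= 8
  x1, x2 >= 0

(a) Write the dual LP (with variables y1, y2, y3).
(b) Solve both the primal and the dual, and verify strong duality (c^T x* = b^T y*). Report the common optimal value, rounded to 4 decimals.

The standard primal-dual pair for 'max c^T x s.t. A x <= b, x >= 0' is:
  Dual:  min b^T y  s.t.  A^T y >= c,  y >= 0.

So the dual LP is:
  minimize  9y1 + 8y2 + 8y3
  subject to:
    y1 + 2y3 >= 4
    y2 + 2y3 >= 4
    y1, y2, y3 >= 0

Solving the primal: x* = (4, 0).
  primal value c^T x* = 16.
Solving the dual: y* = (0, 0, 2).
  dual value b^T y* = 16.
Strong duality: c^T x* = b^T y*. Confirmed.

16


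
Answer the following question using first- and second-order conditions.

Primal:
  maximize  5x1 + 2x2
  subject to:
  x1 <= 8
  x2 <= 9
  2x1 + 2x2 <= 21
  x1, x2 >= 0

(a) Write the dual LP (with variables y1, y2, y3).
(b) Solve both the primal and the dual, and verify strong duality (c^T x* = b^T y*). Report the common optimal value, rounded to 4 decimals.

The standard primal-dual pair for 'max c^T x s.t. A x <= b, x >= 0' is:
  Dual:  min b^T y  s.t.  A^T y >= c,  y >= 0.

So the dual LP is:
  minimize  8y1 + 9y2 + 21y3
  subject to:
    y1 + 2y3 >= 5
    y2 + 2y3 >= 2
    y1, y2, y3 >= 0

Solving the primal: x* = (8, 2.5).
  primal value c^T x* = 45.
Solving the dual: y* = (3, 0, 1).
  dual value b^T y* = 45.
Strong duality: c^T x* = b^T y*. Confirmed.

45


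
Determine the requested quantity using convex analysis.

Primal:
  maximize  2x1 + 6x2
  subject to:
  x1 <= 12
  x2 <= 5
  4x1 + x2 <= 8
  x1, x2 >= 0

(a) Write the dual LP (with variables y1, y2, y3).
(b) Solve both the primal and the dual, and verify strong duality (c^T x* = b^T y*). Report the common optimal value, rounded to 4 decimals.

The standard primal-dual pair for 'max c^T x s.t. A x <= b, x >= 0' is:
  Dual:  min b^T y  s.t.  A^T y >= c,  y >= 0.

So the dual LP is:
  minimize  12y1 + 5y2 + 8y3
  subject to:
    y1 + 4y3 >= 2
    y2 + y3 >= 6
    y1, y2, y3 >= 0

Solving the primal: x* = (0.75, 5).
  primal value c^T x* = 31.5.
Solving the dual: y* = (0, 5.5, 0.5).
  dual value b^T y* = 31.5.
Strong duality: c^T x* = b^T y*. Confirmed.

31.5


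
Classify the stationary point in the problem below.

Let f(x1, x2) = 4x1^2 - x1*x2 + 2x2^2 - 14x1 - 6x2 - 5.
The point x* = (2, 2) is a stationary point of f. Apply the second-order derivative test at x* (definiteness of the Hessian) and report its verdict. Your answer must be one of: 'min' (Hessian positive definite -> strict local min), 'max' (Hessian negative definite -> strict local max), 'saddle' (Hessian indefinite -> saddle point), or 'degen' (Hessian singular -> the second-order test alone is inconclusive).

Compute the Hessian H = grad^2 f:
  H = [[8, -1], [-1, 4]]
Verify stationarity: grad f(x*) = H x* + g = (0, 0).
Eigenvalues of H: 3.7639, 8.2361.
Both eigenvalues > 0, so H is positive definite -> x* is a strict local min.

min


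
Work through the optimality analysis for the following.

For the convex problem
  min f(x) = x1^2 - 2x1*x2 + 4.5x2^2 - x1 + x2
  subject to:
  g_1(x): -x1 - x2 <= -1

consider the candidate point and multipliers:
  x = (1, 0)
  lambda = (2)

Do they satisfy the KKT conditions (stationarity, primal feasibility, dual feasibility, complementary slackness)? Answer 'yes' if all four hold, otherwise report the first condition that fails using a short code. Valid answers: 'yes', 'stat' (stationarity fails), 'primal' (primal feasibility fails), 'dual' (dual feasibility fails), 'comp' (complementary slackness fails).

Gradient of f: grad f(x) = Q x + c = (1, -1)
Constraint values g_i(x) = a_i^T x - b_i:
  g_1((1, 0)) = 0
Stationarity residual: grad f(x) + sum_i lambda_i a_i = (-1, -3)
  -> stationarity FAILS
Primal feasibility (all g_i <= 0): OK
Dual feasibility (all lambda_i >= 0): OK
Complementary slackness (lambda_i * g_i(x) = 0 for all i): OK

Verdict: the first failing condition is stationarity -> stat.

stat


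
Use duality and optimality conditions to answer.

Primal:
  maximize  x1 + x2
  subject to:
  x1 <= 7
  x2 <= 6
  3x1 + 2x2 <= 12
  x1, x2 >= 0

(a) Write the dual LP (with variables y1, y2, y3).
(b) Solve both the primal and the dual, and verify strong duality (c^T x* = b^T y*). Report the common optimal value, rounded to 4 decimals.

The standard primal-dual pair for 'max c^T x s.t. A x <= b, x >= 0' is:
  Dual:  min b^T y  s.t.  A^T y >= c,  y >= 0.

So the dual LP is:
  minimize  7y1 + 6y2 + 12y3
  subject to:
    y1 + 3y3 >= 1
    y2 + 2y3 >= 1
    y1, y2, y3 >= 0

Solving the primal: x* = (0, 6).
  primal value c^T x* = 6.
Solving the dual: y* = (0, 0.3333, 0.3333).
  dual value b^T y* = 6.
Strong duality: c^T x* = b^T y*. Confirmed.

6


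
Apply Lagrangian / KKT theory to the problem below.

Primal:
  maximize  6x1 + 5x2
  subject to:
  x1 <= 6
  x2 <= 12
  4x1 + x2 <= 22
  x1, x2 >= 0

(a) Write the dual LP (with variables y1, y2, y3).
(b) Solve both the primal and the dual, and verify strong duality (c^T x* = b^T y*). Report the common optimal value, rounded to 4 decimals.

The standard primal-dual pair for 'max c^T x s.t. A x <= b, x >= 0' is:
  Dual:  min b^T y  s.t.  A^T y >= c,  y >= 0.

So the dual LP is:
  minimize  6y1 + 12y2 + 22y3
  subject to:
    y1 + 4y3 >= 6
    y2 + y3 >= 5
    y1, y2, y3 >= 0

Solving the primal: x* = (2.5, 12).
  primal value c^T x* = 75.
Solving the dual: y* = (0, 3.5, 1.5).
  dual value b^T y* = 75.
Strong duality: c^T x* = b^T y*. Confirmed.

75


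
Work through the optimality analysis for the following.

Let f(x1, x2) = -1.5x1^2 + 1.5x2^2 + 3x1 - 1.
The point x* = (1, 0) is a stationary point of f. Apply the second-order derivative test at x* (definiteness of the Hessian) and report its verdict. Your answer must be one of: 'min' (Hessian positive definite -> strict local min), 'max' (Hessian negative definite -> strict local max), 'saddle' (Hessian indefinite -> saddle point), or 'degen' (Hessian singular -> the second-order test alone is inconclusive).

Compute the Hessian H = grad^2 f:
  H = [[-3, 0], [0, 3]]
Verify stationarity: grad f(x*) = H x* + g = (0, 0).
Eigenvalues of H: -3, 3.
Eigenvalues have mixed signs, so H is indefinite -> x* is a saddle point.

saddle


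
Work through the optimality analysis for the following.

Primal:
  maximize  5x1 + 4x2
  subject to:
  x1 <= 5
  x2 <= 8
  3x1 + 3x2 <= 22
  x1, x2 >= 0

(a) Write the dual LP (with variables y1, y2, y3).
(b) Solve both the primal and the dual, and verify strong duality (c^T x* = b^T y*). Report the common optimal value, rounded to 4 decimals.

The standard primal-dual pair for 'max c^T x s.t. A x <= b, x >= 0' is:
  Dual:  min b^T y  s.t.  A^T y >= c,  y >= 0.

So the dual LP is:
  minimize  5y1 + 8y2 + 22y3
  subject to:
    y1 + 3y3 >= 5
    y2 + 3y3 >= 4
    y1, y2, y3 >= 0

Solving the primal: x* = (5, 2.3333).
  primal value c^T x* = 34.3333.
Solving the dual: y* = (1, 0, 1.3333).
  dual value b^T y* = 34.3333.
Strong duality: c^T x* = b^T y*. Confirmed.

34.3333


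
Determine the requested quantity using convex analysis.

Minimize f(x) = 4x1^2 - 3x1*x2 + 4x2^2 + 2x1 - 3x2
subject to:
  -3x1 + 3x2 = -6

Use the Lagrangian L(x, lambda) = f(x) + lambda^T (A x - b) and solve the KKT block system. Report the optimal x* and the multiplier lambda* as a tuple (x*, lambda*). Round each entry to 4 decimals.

Form the Lagrangian:
  L(x, lambda) = (1/2) x^T Q x + c^T x + lambda^T (A x - b)
Stationarity (grad_x L = 0): Q x + c + A^T lambda = 0.
Primal feasibility: A x = b.

This gives the KKT block system:
  [ Q   A^T ] [ x     ]   [-c ]
  [ A    0  ] [ lambda ] = [ b ]

Solving the linear system:
  x*      = (1.1, -0.9)
  lambda* = (4.5)
  f(x*)   = 15.95

x* = (1.1, -0.9), lambda* = (4.5)


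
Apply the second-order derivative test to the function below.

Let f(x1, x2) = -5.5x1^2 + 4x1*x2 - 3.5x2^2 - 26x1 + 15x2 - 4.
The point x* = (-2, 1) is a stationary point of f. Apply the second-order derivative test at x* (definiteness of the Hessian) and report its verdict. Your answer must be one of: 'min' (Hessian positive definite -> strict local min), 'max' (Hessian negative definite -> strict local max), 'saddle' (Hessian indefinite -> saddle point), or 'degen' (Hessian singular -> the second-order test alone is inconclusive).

Compute the Hessian H = grad^2 f:
  H = [[-11, 4], [4, -7]]
Verify stationarity: grad f(x*) = H x* + g = (0, 0).
Eigenvalues of H: -13.4721, -4.5279.
Both eigenvalues < 0, so H is negative definite -> x* is a strict local max.

max


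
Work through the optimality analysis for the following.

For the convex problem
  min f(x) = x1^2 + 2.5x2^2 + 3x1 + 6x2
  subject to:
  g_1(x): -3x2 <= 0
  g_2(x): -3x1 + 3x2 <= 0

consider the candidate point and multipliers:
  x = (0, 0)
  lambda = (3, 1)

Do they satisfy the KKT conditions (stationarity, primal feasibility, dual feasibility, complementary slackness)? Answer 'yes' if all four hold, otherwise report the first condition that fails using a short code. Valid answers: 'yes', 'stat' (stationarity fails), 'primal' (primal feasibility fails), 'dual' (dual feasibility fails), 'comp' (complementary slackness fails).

Gradient of f: grad f(x) = Q x + c = (3, 6)
Constraint values g_i(x) = a_i^T x - b_i:
  g_1((0, 0)) = 0
  g_2((0, 0)) = 0
Stationarity residual: grad f(x) + sum_i lambda_i a_i = (0, 0)
  -> stationarity OK
Primal feasibility (all g_i <= 0): OK
Dual feasibility (all lambda_i >= 0): OK
Complementary slackness (lambda_i * g_i(x) = 0 for all i): OK

Verdict: yes, KKT holds.

yes


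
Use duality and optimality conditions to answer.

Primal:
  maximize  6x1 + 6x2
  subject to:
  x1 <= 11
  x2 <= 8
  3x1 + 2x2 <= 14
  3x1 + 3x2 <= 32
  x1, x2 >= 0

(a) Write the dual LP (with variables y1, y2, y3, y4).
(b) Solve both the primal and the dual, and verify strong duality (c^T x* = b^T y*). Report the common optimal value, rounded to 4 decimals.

The standard primal-dual pair for 'max c^T x s.t. A x <= b, x >= 0' is:
  Dual:  min b^T y  s.t.  A^T y >= c,  y >= 0.

So the dual LP is:
  minimize  11y1 + 8y2 + 14y3 + 32y4
  subject to:
    y1 + 3y3 + 3y4 >= 6
    y2 + 2y3 + 3y4 >= 6
    y1, y2, y3, y4 >= 0

Solving the primal: x* = (0, 7).
  primal value c^T x* = 42.
Solving the dual: y* = (0, 0, 3, 0).
  dual value b^T y* = 42.
Strong duality: c^T x* = b^T y*. Confirmed.

42


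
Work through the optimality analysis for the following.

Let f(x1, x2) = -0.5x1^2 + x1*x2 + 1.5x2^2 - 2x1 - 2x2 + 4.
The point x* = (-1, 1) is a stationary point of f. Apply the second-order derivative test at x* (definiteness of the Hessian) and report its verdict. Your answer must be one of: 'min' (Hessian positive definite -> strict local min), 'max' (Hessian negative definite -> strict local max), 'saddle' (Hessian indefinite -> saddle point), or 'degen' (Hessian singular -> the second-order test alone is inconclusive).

Compute the Hessian H = grad^2 f:
  H = [[-1, 1], [1, 3]]
Verify stationarity: grad f(x*) = H x* + g = (0, 0).
Eigenvalues of H: -1.2361, 3.2361.
Eigenvalues have mixed signs, so H is indefinite -> x* is a saddle point.

saddle


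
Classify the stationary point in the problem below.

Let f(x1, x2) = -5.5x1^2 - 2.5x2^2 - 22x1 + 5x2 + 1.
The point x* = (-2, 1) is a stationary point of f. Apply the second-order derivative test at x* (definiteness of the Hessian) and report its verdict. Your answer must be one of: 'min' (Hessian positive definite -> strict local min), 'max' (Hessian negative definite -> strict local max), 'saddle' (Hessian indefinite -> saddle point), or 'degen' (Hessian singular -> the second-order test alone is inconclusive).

Compute the Hessian H = grad^2 f:
  H = [[-11, 0], [0, -5]]
Verify stationarity: grad f(x*) = H x* + g = (0, 0).
Eigenvalues of H: -11, -5.
Both eigenvalues < 0, so H is negative definite -> x* is a strict local max.

max


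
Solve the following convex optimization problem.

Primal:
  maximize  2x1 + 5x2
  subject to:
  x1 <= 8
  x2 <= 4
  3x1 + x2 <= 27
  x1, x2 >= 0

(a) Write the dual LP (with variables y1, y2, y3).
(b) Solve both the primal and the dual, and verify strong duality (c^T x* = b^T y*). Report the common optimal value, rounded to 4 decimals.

The standard primal-dual pair for 'max c^T x s.t. A x <= b, x >= 0' is:
  Dual:  min b^T y  s.t.  A^T y >= c,  y >= 0.

So the dual LP is:
  minimize  8y1 + 4y2 + 27y3
  subject to:
    y1 + 3y3 >= 2
    y2 + y3 >= 5
    y1, y2, y3 >= 0

Solving the primal: x* = (7.6667, 4).
  primal value c^T x* = 35.3333.
Solving the dual: y* = (0, 4.3333, 0.6667).
  dual value b^T y* = 35.3333.
Strong duality: c^T x* = b^T y*. Confirmed.

35.3333


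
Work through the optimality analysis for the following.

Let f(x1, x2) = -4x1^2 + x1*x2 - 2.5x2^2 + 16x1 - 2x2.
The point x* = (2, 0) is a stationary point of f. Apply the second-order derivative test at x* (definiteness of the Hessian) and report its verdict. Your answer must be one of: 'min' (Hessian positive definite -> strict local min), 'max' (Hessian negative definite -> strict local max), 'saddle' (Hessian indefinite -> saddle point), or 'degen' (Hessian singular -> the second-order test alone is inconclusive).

Compute the Hessian H = grad^2 f:
  H = [[-8, 1], [1, -5]]
Verify stationarity: grad f(x*) = H x* + g = (0, 0).
Eigenvalues of H: -8.3028, -4.6972.
Both eigenvalues < 0, so H is negative definite -> x* is a strict local max.

max


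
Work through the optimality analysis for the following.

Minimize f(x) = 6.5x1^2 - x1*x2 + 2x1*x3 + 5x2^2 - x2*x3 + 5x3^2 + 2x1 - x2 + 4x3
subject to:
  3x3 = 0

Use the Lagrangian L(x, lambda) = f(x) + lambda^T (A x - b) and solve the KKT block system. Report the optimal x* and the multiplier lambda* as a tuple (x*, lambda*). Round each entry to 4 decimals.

Form the Lagrangian:
  L(x, lambda) = (1/2) x^T Q x + c^T x + lambda^T (A x - b)
Stationarity (grad_x L = 0): Q x + c + A^T lambda = 0.
Primal feasibility: A x = b.

This gives the KKT block system:
  [ Q   A^T ] [ x     ]   [-c ]
  [ A    0  ] [ lambda ] = [ b ]

Solving the linear system:
  x*      = (-0.1473, 0.0853, 0)
  lambda* = (-1.2067)
  f(x*)   = -0.1899

x* = (-0.1473, 0.0853, 0), lambda* = (-1.2067)


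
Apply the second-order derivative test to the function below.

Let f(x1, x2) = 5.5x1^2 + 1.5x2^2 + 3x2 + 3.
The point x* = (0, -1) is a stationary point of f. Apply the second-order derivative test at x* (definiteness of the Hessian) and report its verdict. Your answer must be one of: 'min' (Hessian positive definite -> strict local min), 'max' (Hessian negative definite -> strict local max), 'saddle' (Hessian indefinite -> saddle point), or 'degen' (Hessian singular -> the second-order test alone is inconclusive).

Compute the Hessian H = grad^2 f:
  H = [[11, 0], [0, 3]]
Verify stationarity: grad f(x*) = H x* + g = (0, 0).
Eigenvalues of H: 3, 11.
Both eigenvalues > 0, so H is positive definite -> x* is a strict local min.

min


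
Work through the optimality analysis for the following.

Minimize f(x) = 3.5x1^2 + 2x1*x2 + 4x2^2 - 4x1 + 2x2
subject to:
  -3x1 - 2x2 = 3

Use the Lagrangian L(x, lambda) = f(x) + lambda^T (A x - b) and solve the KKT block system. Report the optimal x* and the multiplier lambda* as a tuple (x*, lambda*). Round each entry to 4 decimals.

Form the Lagrangian:
  L(x, lambda) = (1/2) x^T Q x + c^T x + lambda^T (A x - b)
Stationarity (grad_x L = 0): Q x + c + A^T lambda = 0.
Primal feasibility: A x = b.

This gives the KKT block system:
  [ Q   A^T ] [ x     ]   [-c ]
  [ A    0  ] [ lambda ] = [ b ]

Solving the linear system:
  x*      = (-0.4211, -0.8684)
  lambda* = (-2.8947)
  f(x*)   = 4.3158

x* = (-0.4211, -0.8684), lambda* = (-2.8947)


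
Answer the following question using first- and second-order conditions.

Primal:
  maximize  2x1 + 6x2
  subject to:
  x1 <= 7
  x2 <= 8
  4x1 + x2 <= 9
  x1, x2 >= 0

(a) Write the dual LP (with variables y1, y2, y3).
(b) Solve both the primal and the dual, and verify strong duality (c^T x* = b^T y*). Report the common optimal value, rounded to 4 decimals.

The standard primal-dual pair for 'max c^T x s.t. A x <= b, x >= 0' is:
  Dual:  min b^T y  s.t.  A^T y >= c,  y >= 0.

So the dual LP is:
  minimize  7y1 + 8y2 + 9y3
  subject to:
    y1 + 4y3 >= 2
    y2 + y3 >= 6
    y1, y2, y3 >= 0

Solving the primal: x* = (0.25, 8).
  primal value c^T x* = 48.5.
Solving the dual: y* = (0, 5.5, 0.5).
  dual value b^T y* = 48.5.
Strong duality: c^T x* = b^T y*. Confirmed.

48.5


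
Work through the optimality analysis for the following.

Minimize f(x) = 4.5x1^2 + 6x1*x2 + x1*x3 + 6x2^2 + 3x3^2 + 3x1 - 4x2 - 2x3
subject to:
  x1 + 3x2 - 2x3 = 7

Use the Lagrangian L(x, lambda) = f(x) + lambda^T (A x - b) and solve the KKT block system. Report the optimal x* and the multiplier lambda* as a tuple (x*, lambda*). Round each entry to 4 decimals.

Form the Lagrangian:
  L(x, lambda) = (1/2) x^T Q x + c^T x + lambda^T (A x - b)
Stationarity (grad_x L = 0): Q x + c + A^T lambda = 0.
Primal feasibility: A x = b.

This gives the KKT block system:
  [ Q   A^T ] [ x     ]   [-c ]
  [ A    0  ] [ lambda ] = [ b ]

Solving the linear system:
  x*      = (-1.0452, 2.0017, -1.0201)
  lambda* = (-4.5829)
  f(x*)   = 11.4891

x* = (-1.0452, 2.0017, -1.0201), lambda* = (-4.5829)


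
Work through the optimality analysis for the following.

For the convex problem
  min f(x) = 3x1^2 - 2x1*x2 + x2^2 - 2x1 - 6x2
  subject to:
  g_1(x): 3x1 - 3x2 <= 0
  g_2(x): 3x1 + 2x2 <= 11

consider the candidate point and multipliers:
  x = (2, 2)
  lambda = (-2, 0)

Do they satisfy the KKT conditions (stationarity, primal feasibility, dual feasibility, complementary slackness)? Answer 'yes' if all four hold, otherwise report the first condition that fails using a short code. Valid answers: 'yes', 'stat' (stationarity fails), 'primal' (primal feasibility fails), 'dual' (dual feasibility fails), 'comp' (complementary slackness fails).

Gradient of f: grad f(x) = Q x + c = (6, -6)
Constraint values g_i(x) = a_i^T x - b_i:
  g_1((2, 2)) = 0
  g_2((2, 2)) = -1
Stationarity residual: grad f(x) + sum_i lambda_i a_i = (0, 0)
  -> stationarity OK
Primal feasibility (all g_i <= 0): OK
Dual feasibility (all lambda_i >= 0): FAILS
Complementary slackness (lambda_i * g_i(x) = 0 for all i): OK

Verdict: the first failing condition is dual_feasibility -> dual.

dual


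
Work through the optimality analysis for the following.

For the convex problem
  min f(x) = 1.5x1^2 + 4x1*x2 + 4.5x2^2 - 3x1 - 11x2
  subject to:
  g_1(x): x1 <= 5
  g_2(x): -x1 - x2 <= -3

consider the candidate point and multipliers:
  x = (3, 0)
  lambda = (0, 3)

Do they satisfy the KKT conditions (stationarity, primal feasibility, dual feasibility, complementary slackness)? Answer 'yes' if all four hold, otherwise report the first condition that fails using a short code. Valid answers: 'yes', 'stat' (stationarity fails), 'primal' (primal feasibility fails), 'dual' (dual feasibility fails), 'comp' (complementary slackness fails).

Gradient of f: grad f(x) = Q x + c = (6, 1)
Constraint values g_i(x) = a_i^T x - b_i:
  g_1((3, 0)) = -2
  g_2((3, 0)) = 0
Stationarity residual: grad f(x) + sum_i lambda_i a_i = (3, -2)
  -> stationarity FAILS
Primal feasibility (all g_i <= 0): OK
Dual feasibility (all lambda_i >= 0): OK
Complementary slackness (lambda_i * g_i(x) = 0 for all i): OK

Verdict: the first failing condition is stationarity -> stat.

stat


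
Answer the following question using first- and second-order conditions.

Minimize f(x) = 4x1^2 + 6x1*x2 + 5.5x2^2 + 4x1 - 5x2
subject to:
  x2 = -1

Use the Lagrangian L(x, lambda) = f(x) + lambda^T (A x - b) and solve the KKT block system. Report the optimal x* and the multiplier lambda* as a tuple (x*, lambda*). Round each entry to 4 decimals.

Form the Lagrangian:
  L(x, lambda) = (1/2) x^T Q x + c^T x + lambda^T (A x - b)
Stationarity (grad_x L = 0): Q x + c + A^T lambda = 0.
Primal feasibility: A x = b.

This gives the KKT block system:
  [ Q   A^T ] [ x     ]   [-c ]
  [ A    0  ] [ lambda ] = [ b ]

Solving the linear system:
  x*      = (0.25, -1)
  lambda* = (14.5)
  f(x*)   = 10.25

x* = (0.25, -1), lambda* = (14.5)
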